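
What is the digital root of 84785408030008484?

8+4+7+8+5+4+0+8+0+3+0+0+0+8+4+8+4 = 71
7+1 = 8
(Equivalently, 84785408030008484 mod 9 = 8.)

8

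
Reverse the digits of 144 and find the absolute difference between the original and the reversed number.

Reverse of 144 is 441.
|144 − 441| = 297

297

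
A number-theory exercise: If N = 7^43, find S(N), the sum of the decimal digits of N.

169

7^43 = 2183814375991796599109312252753832343
Sum of its 37 digits: 169.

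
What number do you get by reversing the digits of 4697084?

Reversing 4697084 gives 4807964.

4807964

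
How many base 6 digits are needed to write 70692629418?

14

70692629418 in base 6 is 52250432215430, which has 14 digits.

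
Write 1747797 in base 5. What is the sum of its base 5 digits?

21

1747797 in base 5 is 421412142.
Digit sum: 4+2+1+4+1+2+1+4+2 = 21.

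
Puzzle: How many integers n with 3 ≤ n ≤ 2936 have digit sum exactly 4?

31

The integers in [3, 2936] that have digit sum exactly 4: 4, 13, 22, 31, 40, 103, …, 2110, 2200.
31 qualify.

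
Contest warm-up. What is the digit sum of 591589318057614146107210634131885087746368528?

197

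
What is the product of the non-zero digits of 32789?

3×2×7×8×9 = 3024

3024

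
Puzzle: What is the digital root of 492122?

4+9+2+1+2+2 = 20
2+0 = 2

2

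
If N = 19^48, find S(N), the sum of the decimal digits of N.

19^48 = 23997878253756106444997335735942416102218125380085922630082241
Sum of its 62 digits: 262.

262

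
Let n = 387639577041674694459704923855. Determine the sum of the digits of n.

3+8+7+6+3+9+5+7+7+0+4+1+6+7+4+6+9+4+4+5+9+7+0+4+9+2+3+8+5+5 = 157

157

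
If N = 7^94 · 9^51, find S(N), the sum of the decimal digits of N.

7^94 · 9^51 = 127521596949970133471289589987648843275384457245370203987983656675868024901469207555502363655380344562453639745394061264276425641
Sum of its 129 digits: 612.

612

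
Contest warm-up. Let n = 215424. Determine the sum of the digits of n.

18

2+1+5+4+2+4 = 18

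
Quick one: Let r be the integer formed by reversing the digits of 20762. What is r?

26702

Reversing 20762 gives 26702.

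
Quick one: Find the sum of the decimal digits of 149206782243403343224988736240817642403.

155

1+4+9+2+0+6+7+8+2+2+4+3+4+0+3+3+4+3+2+2+4+9+8+8+7+3+6+2+4+0+8+1+7+6+4+2+4+0+3 = 155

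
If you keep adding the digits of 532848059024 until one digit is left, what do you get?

5

5+3+2+8+4+8+0+5+9+0+2+4 = 50
5+0 = 5
(Equivalently, 532848059024 mod 9 = 5.)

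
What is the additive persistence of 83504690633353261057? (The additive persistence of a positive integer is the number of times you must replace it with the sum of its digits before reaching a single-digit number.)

3

83504690633353261057 → 79 → 16 → 7 (3 steps)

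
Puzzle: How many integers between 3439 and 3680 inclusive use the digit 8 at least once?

The integers in [3439, 3680] that use the digit 8 at least once: 3448, 3458, 3468, 3478, 3480, 3481, …, 3678, 3680.
43 qualify.

43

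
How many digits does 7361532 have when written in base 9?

7361532 in base 9 is 14760110, which has 8 digits.

8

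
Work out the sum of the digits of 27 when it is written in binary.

27 in base 2 is 11011.
Digit sum: 1+1+0+1+1 = 4.

4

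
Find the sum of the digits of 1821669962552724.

75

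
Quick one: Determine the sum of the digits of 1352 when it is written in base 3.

8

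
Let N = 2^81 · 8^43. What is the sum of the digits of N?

2^81 · 8^43 = 1645504557321206042154969182557350504982735865633579863348609024
Sum of its 64 digits: 280.

280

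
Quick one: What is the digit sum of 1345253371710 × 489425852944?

123

1345253371710 × 489425852944 = 658401778874958629814240
Sum of its 24 digits: 123.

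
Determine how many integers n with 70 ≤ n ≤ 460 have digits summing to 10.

The integers in [70, 460] that have digits summing to 10: 73, 82, 91, 109, 118, 127, …, 451, 460.
37 qualify.

37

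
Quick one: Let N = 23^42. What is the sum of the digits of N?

253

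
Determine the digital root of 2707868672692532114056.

7

2+7+0+7+8+6+8+6+7+2+6+9+2+5+3+2+1+1+4+0+5+6 = 97
9+7 = 16
1+6 = 7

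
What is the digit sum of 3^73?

153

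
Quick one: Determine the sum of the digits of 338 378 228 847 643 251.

84

3+3+8+3+7+8+2+2+8+8+4+7+6+4+3+2+5+1 = 84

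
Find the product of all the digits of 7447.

7×4×4×7 = 784

784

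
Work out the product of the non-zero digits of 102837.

336

1×2×8×3×7 = 336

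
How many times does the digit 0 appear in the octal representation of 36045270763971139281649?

3

36045270763971139281649 in base 8 is 7504022363774655063621361.
The digit 0 appears 3 times.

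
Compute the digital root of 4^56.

7

The digital root of n equals n mod 9 (or 9 when 9 | n), so we need 4^56 mod 9.
4^56 ≡ 7 (mod 9), so the digital root is 7.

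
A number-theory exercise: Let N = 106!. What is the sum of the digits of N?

639

106! = 114628056373470835453434738414834942870388487424139673389282723476762012382449946252660360871841673476016298287096435143747350528228224302506311680000000000000000000000000
Sum of its 171 digits: 639.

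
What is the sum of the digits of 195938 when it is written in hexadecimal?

195938 in base 16 is 2FD62.
Digit sum: 2+15+13+6+2 = 38.

38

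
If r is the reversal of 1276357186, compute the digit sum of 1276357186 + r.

56

Reversal of 1276357186 is 6817536721; 1276357186 + 6817536721 = 8093893907.
Digit sum of 8093893907: 8+0+9+3+8+9+3+9+0+7 = 56.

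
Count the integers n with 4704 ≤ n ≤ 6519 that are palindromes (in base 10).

The integers in [4704, 6519] that are palindromes (in base 10): 4774, 4884, 4994, 5005, 5115, 5225, …, 6336, 6446.
18 qualify.

18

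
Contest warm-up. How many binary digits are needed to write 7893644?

23

7893644 in base 2 is 11110000111001010001100, which has 23 digits.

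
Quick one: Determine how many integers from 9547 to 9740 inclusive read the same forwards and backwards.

2

The integers in [9547, 9740] that read the same forwards and backwards: 9559, 9669.
2 qualify.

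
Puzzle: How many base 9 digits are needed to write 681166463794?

13

681166463794 in base 9 is 2363178777887, which has 13 digits.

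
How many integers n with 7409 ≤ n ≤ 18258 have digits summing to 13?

443

The integers in [7409, 18258] that have digits summing to 13: 7411, 7420, 7501, 7510, 7600, 8005, …, 18211, 18220.
443 qualify.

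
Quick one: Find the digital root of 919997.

8

9+1+9+9+9+7 = 44
4+4 = 8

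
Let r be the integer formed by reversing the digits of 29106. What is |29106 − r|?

31086

Reverse of 29106 is 60192.
|29106 − 60192| = 31086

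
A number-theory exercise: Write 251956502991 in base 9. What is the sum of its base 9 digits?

251956502991 in base 9 is 802307544600.
Digit sum: 8+0+2+3+0+7+5+4+4+6+0+0 = 39.

39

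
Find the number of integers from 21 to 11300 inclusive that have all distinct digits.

The integers in [21, 11300] that have all distinct digits: 21, 23, 24, 25, 26, 27, …, 10986, 10987.
5591 qualify.

5591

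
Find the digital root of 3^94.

9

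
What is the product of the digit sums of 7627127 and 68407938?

1440

S(7627127) = 7+6+2+7+1+2+7 = 32.
S(68407938) = 6+8+4+0+7+9+3+8 = 45.
32 · 45 = 1440.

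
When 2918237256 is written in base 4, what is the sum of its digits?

2918237256 in base 4 is 2231330030101020.
Digit sum: 2+2+3+1+3+3+0+0+3+0+1+0+1+0+2+0 = 21.

21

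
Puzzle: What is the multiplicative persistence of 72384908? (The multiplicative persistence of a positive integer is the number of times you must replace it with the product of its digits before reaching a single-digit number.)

72384908 → 0 (1 step)

1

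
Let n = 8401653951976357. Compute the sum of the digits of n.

8+4+0+1+6+5+3+9+5+1+9+7+6+3+5+7 = 79

79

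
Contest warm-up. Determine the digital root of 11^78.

The digital root of n equals n mod 9 (or 9 when 9 | n), so we need 11^78 mod 9.
11^78 ≡ 1 (mod 9), so the digital root is 1.

1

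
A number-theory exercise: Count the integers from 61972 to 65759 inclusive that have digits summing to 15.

100

The integers in [61972, 65759] that have digits summing to 15: 62007, 62016, 62025, 62034, 62043, 62052, …, 65310, 65400.
100 qualify.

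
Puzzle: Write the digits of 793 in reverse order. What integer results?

397

Reversing 793 gives 397.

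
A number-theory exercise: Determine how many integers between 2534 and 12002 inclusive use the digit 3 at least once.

The integers in [2534, 12002] that use the digit 3 at least once: 2534, 2535, 2536, 2537, 2538, 2539, …, 11983, 11993.
3256 qualify.

3256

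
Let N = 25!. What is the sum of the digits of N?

25! = 15511210043330985984000000
Sum of its 26 digits: 72.

72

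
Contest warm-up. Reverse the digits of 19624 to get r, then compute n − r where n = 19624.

-23067

Reverse of 19624 is 42691.
19624 − 42691 = -23067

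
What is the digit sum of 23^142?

23^142 = 23192774984369078750237734279529478056786508400568760494458054531175748781538547983737719432314390376285239093373327480102096981869490207569279694674667900572850858333516312349602671597295286129
Sum of its 194 digits: 931.

931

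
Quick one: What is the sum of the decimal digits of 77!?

432

77! = 145183092028285869634070784086308284983740379224208358846781574688061991349156420080065207861248000000000000000000
Sum of its 114 digits: 432.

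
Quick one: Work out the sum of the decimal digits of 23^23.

23^23 = 20880467999847912034355032910567
Sum of its 32 digits: 146.

146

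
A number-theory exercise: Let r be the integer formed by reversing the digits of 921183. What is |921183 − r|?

540054

Reverse of 921183 is 381129.
|921183 − 381129| = 540054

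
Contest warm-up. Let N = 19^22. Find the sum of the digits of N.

127

19^22 = 13569980418174090907801371961
Sum of its 29 digits: 127.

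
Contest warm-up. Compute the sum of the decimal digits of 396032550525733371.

3+9+6+0+3+2+5+5+0+5+2+5+7+3+3+3+7+1 = 69

69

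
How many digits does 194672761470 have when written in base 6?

194672761470 in base 6 is 225233104520330, which has 15 digits.

15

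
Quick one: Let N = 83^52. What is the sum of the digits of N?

439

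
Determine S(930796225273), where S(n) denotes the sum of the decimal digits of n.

9+3+0+7+9+6+2+2+5+2+7+3 = 55

55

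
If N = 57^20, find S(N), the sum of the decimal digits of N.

135

57^20 = 131068133085775282769190451412780001
Sum of its 36 digits: 135.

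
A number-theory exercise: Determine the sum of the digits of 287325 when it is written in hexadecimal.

287325 in base 16 is 4625D.
Digit sum: 4+6+2+5+13 = 30.

30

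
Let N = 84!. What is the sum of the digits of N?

477

84! = 3314240134565353266999387579130131288000666286242049487118846032383059131291716864129885722968716753156177920000000000000000000
Sum of its 127 digits: 477.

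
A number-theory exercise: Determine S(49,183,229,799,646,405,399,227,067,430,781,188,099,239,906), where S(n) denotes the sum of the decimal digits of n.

220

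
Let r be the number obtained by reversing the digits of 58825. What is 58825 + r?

111710

Reverse of 58825 is 52885.
58825 + 52885 = 111710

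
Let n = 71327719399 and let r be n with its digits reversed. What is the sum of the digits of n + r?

Reversal of 71327719399 is 99391772317; 71327719399 + 99391772317 = 170719491716.
Digit sum of 170719491716: 1+7+0+7+1+9+4+9+1+7+1+6 = 53.

53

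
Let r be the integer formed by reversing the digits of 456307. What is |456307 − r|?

Reverse of 456307 is 703654.
|456307 − 703654| = 247347

247347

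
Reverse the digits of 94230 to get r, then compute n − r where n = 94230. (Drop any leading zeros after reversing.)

Reverse of 94230 is 3249.
94230 − 3249 = 90981

90981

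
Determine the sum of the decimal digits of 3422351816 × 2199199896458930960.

3422351816 × 2199199896458930960 = 7526435759393234340374623360
Sum of its 28 digits: 118.

118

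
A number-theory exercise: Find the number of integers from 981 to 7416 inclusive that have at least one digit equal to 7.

The integers in [981, 7416] that have at least one digit equal to 7: 987, 997, 1007, 1017, 1027, 1037, …, 7415, 7416.
2045 qualify.

2045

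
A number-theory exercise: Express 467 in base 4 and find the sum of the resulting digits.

8

467 in base 4 is 13103.
Digit sum: 1+3+1+0+3 = 8.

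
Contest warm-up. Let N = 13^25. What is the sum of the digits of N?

13^25 = 7056410014866816666030739693
Sum of its 28 digits: 121.

121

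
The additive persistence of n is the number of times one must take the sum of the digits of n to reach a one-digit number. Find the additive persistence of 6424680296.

6424680296 → 47 → 11 → 2 (3 steps)

3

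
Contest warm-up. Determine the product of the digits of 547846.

26880

5×4×7×8×4×6 = 26880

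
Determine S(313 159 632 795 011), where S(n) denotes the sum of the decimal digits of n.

3+1+3+1+5+9+6+3+2+7+9+5+0+1+1 = 56

56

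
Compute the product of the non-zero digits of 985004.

1440

9×8×5×4 = 1440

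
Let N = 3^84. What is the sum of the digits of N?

162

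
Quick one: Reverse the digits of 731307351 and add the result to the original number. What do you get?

885010488

Reverse of 731307351 is 153703137.
731307351 + 153703137 = 885010488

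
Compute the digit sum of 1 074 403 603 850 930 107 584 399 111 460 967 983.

154

1+0+7+4+4+0+3+6+0+3+8+5+0+9+3+0+1+0+7+5+8+4+3+9+9+1+1+1+4+6+0+9+6+7+9+8+3 = 154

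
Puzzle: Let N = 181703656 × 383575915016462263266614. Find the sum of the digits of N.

181703656 × 383575915016462263266614 = 69697146112036493421578266540784
Sum of its 32 digits: 146.

146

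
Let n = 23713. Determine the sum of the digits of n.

2+3+7+1+3 = 16

16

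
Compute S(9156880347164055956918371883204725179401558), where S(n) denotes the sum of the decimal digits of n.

200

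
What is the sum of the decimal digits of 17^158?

17^158 = 257590343219444812334126125943869207082523159110732011996017454567504773416028744310294903357081950599846073333759720843950791588723965809522065732880579232013754128947519277816901623083739331809
Sum of its 195 digits: 847.

847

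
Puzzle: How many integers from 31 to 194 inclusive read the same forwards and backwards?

17

The integers in [31, 194] that read the same forwards and backwards: 33, 44, 55, 66, 77, 88, …, 181, 191.
17 qualify.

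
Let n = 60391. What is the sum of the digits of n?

19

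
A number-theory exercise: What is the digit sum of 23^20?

115

23^20 = 1716155831334586342923895201
Sum of its 28 digits: 115.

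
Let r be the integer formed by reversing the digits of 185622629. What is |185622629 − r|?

740603952

Reverse of 185622629 is 926226581.
|185622629 − 926226581| = 740603952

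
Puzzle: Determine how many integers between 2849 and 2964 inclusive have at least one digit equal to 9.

80

The integers in [2849, 2964] that have at least one digit equal to 9: 2849, 2859, 2869, 2879, 2889, 2890, …, 2963, 2964.
80 qualify.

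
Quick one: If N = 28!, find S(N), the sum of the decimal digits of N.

90

28! = 304888344611713860501504000000
Sum of its 30 digits: 90.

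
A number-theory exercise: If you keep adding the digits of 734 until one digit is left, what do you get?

7+3+4 = 14
1+4 = 5
(Equivalently, 734 mod 9 = 5.)

5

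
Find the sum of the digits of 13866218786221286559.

96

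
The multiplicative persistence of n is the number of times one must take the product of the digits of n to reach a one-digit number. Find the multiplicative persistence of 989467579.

989467579 → 34292160 → 0 (2 steps)

2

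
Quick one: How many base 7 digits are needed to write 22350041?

9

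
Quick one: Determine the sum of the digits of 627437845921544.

6+2+7+4+3+7+8+4+5+9+2+1+5+4+4 = 71

71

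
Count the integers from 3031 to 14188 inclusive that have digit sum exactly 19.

767

The integers in [3031, 14188] that have digit sum exactly 19: 3079, 3088, 3097, 3169, 3178, 3187, …, 14176, 14185.
767 qualify.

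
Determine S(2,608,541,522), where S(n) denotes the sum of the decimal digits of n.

2+6+0+8+5+4+1+5+2+2 = 35

35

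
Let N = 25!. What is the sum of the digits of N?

72

25! = 15511210043330985984000000
Sum of its 26 digits: 72.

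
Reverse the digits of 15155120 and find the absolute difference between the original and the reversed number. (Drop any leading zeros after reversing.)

12999969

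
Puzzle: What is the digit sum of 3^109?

234

3^109 = 10144175740568179028790664417176723510595582355545683
Sum of its 53 digits: 234.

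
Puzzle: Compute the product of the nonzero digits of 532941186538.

6220800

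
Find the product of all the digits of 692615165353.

6×9×2×6×1×5×1×6×5×3×5×3 = 4374000

4374000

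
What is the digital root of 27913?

4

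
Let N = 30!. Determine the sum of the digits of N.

117

30! = 265252859812191058636308480000000
Sum of its 33 digits: 117.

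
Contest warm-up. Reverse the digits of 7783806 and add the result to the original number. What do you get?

Reverse of 7783806 is 6083877.
7783806 + 6083877 = 13867683

13867683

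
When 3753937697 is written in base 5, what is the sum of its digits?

3753937697 in base 5 is 30142002001242.
Digit sum: 3+0+1+4+2+0+0+2+0+0+1+2+4+2 = 21.

21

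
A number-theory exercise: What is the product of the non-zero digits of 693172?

2268

6×9×3×1×7×2 = 2268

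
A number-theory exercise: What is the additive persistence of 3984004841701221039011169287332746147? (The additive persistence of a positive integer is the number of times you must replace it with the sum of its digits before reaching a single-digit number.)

3

3984004841701221039011169287332746147 → 138 → 12 → 3 (3 steps)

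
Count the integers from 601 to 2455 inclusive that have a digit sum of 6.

The integers in [601, 2455] that have a digit sum of 6: 1005, 1014, 1023, 1032, 1041, 1050, …, 2310, 2400.
36 qualify.

36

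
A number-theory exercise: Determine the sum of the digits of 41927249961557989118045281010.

128

4+1+9+2+7+2+4+9+9+6+1+5+5+7+9+8+9+1+1+8+0+4+5+2+8+1+0+1+0 = 128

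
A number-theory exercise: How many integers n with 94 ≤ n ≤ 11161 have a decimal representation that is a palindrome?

193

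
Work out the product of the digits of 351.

3×5×1 = 15

15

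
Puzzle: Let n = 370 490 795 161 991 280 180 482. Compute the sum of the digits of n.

3+7+0+4+9+0+7+9+5+1+6+1+9+9+1+2+8+0+1+8+0+4+8+2 = 104

104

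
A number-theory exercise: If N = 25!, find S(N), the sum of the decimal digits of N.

25! = 15511210043330985984000000
Sum of its 26 digits: 72.

72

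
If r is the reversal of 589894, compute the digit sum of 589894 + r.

41

Reversal of 589894 is 498985; 589894 + 498985 = 1088879.
Digit sum of 1088879: 1+0+8+8+8+7+9 = 41.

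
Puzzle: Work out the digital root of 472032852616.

1

4+7+2+0+3+2+8+5+2+6+1+6 = 46
4+6 = 10
1+0 = 1
(Equivalently, 472032852616 mod 9 = 1.)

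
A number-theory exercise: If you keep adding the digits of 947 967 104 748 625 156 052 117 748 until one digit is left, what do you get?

9+4+7+9+6+7+1+0+4+7+4+8+6+2+5+1+5+6+0+5+2+1+1+7+7+4+8 = 126
1+2+6 = 9

9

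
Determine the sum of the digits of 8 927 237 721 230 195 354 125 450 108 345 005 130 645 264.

154

8+9+2+7+2+3+7+7+2+1+2+3+0+1+9+5+3+5+4+1+2+5+4+5+0+1+0+8+3+4+5+0+0+5+1+3+0+6+4+5+2+6+4 = 154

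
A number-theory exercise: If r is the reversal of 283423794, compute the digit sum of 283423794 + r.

48

Reversal of 283423794 is 497324382; 283423794 + 497324382 = 780748176.
Digit sum of 780748176: 7+8+0+7+4+8+1+7+6 = 48.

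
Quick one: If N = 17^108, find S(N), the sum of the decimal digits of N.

622

17^108 = 7735413050995784347652183760792971538697692007637391575106162801311588995884895252237044239108477490539101283170257008945959576885441
Sum of its 133 digits: 622.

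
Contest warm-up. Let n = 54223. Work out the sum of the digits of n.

16

5+4+2+2+3 = 16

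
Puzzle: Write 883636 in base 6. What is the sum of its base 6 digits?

883636 in base 6 is 30534524.
Digit sum: 3+0+5+3+4+5+2+4 = 26.

26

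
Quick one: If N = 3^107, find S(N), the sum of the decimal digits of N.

234

3^107 = 1127130637840908780976740490797413723399509150616187
Sum of its 52 digits: 234.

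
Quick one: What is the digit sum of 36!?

171

36! = 371993326789901217467999448150835200000000
Sum of its 42 digits: 171.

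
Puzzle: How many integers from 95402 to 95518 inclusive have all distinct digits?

41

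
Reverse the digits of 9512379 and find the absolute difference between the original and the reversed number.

Reverse of 9512379 is 9732159.
|9512379 − 9732159| = 219780

219780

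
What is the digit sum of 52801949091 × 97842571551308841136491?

52801949091 × 97842571551308841136491 = 5166278481984734324107204364379681
Sum of its 34 digits: 153.

153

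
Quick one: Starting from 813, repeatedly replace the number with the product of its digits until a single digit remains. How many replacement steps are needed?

2

813 → 24 → 8 (2 steps)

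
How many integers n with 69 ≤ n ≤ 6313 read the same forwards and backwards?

The integers in [69, 6313] that read the same forwards and backwards: 77, 88, 99, 101, 111, 121, …, 6116, 6226.
146 qualify.

146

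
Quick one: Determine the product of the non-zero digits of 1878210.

896

1×8×7×8×2×1 = 896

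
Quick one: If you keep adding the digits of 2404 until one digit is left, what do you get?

1

2+4+0+4 = 10
1+0 = 1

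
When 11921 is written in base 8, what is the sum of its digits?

14

11921 in base 8 is 27221.
Digit sum: 2+7+2+2+1 = 14.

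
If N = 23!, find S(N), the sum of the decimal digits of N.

23! = 25852016738884976640000
Sum of its 23 digits: 99.

99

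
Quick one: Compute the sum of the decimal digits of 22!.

22! = 1124000727777607680000
Sum of its 22 digits: 72.

72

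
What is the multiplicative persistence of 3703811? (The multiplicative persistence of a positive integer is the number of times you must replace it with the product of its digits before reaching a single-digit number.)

1

3703811 → 0 (1 step)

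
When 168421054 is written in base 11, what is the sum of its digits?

44

168421054 in base 11 is 8708425A.
Digit sum: 8+7+0+8+4+2+5+10 = 44.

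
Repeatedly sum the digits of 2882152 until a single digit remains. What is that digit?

2+8+8+2+1+5+2 = 28
2+8 = 10
1+0 = 1

1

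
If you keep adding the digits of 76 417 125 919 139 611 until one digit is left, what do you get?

1

7+6+4+1+7+1+2+5+9+1+9+1+3+9+6+1+1 = 73
7+3 = 10
1+0 = 1
(Equivalently, 76 417 125 919 139 611 mod 9 = 1.)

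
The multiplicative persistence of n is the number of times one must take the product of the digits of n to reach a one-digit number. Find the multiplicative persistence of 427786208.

1

427786208 → 0 (1 step)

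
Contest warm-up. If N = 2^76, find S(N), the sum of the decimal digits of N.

106

2^76 = 75557863725914323419136
Sum of its 23 digits: 106.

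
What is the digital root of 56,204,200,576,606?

4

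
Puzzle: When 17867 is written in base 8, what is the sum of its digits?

17867 in base 8 is 42713.
Digit sum: 4+2+7+1+3 = 17.

17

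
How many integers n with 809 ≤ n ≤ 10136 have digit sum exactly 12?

The integers in [809, 10136] that have digit sum exactly 12: 813, 822, 831, 840, 903, 912, …, 10119, 10128.
360 qualify.

360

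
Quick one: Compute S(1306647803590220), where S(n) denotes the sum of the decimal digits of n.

56

1+3+0+6+6+4+7+8+0+3+5+9+0+2+2+0 = 56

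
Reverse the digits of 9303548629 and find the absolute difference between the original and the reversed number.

35095590

Reverse of 9303548629 is 9268453039.
|9303548629 − 9268453039| = 35095590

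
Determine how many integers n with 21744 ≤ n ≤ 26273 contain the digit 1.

The integers in [21744, 26273] that contain the digit 1: 21744, 21745, 21746, 21747, 21748, 21749, …, 26261, 26271.
1476 qualify.

1476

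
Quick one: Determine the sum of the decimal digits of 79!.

441

79! = 894618213078297528685144171539831652069808216779571907213868063227837990693501860533361810841010176000000000000000000
Sum of its 117 digits: 441.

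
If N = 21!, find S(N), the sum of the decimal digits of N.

63

21! = 51090942171709440000
Sum of its 20 digits: 63.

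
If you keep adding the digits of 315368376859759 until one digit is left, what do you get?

4

3+1+5+3+6+8+3+7+6+8+5+9+7+5+9 = 85
8+5 = 13
1+3 = 4
(Equivalently, 315368376859759 mod 9 = 4.)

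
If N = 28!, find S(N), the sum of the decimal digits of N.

90

28! = 304888344611713860501504000000
Sum of its 30 digits: 90.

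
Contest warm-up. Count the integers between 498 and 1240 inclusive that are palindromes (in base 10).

The integers in [498, 1240] that are palindromes (in base 10): 505, 515, 525, 535, 545, 555, …, 1111, 1221.
53 qualify.

53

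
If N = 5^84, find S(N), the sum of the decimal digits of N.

280

5^84 = 51698788284564229679463043254372678347863256931304931640625
Sum of its 59 digits: 280.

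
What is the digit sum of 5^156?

541

5^156 = 10947644252537633366591637369452469775627046420910279466852095967888992833483285949114360846579074859619140625
Sum of its 110 digits: 541.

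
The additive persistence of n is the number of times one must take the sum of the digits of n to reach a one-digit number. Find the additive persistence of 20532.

20532 → 12 → 3 (2 steps)

2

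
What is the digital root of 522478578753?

5+2+2+4+7+8+5+7+8+7+5+3 = 63
6+3 = 9

9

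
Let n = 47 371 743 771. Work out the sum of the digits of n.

4+7+3+7+1+7+4+3+7+7+1 = 51

51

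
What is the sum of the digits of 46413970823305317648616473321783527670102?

4+6+4+1+3+9+7+0+8+2+3+3+0+5+3+1+7+6+4+8+6+1+6+4+7+3+3+2+1+7+8+3+5+2+7+6+7+0+1+0+2 = 165

165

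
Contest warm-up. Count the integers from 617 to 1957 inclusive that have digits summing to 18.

The integers in [617, 1957] that have digits summing to 18: 639, 648, 657, 666, 675, 684, …, 1944, 1953.
94 qualify.

94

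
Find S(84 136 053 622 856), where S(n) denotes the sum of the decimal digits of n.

59

8+4+1+3+6+0+5+3+6+2+2+8+5+6 = 59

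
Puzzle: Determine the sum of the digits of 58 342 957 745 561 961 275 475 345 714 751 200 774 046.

184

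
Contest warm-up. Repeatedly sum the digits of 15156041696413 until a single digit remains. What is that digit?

1+5+1+5+6+0+4+1+6+9+6+4+1+3 = 52
5+2 = 7
(Equivalently, 15156041696413 mod 9 = 7.)

7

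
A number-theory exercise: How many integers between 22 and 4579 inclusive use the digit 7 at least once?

The integers in [22, 4579] that use the digit 7 at least once: 27, 37, 47, 57, 67, 70, …, 4578, 4579.
1194 qualify.

1194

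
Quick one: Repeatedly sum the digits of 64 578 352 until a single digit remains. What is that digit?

6+4+5+7+8+3+5+2 = 40
4+0 = 4

4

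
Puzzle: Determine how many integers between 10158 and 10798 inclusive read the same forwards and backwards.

6

The integers in [10158, 10798] that read the same forwards and backwards: 10201, 10301, 10401, 10501, 10601, 10701.
6 qualify.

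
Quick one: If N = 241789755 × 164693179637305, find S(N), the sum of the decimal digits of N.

241789755 × 164693179637305 = 39821123554674964810275
Sum of its 23 digits: 102.

102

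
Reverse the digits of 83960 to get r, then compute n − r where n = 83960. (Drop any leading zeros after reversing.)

Reverse of 83960 is 6938.
83960 − 6938 = 77022

77022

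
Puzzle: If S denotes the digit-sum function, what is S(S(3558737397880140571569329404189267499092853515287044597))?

11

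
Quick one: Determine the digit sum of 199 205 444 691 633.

66

1+9+9+2+0+5+4+4+4+6+9+1+6+3+3 = 66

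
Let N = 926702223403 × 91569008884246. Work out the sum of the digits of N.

127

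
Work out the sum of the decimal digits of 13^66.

13^66 = 33133037516798621392881499511582656606724154320695568102640872889340074409
Sum of its 74 digits: 325.

325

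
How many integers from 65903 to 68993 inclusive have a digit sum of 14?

The integers in [65903, 68993] that have a digit sum of 14: 66002, 66011, 66020, 66101, 66110, 66200, 67001, 67010, 67100, 68000.
10 qualify.

10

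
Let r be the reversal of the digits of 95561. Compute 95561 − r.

79002

Reverse of 95561 is 16559.
95561 − 16559 = 79002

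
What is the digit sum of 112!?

765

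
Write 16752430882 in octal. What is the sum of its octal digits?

47

16752430882 in base 8 is 174641347442.
Digit sum: 1+7+4+6+4+1+3+4+7+4+4+2 = 47.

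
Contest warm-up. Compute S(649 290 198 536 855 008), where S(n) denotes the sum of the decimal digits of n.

6+4+9+2+9+0+1+9+8+5+3+6+8+5+5+0+0+8 = 88

88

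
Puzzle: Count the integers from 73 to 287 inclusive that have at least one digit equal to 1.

The integers in [73, 287] that have at least one digit equal to 1: 81, 91, 100, 101, 102, 103, …, 271, 281.
120 qualify.

120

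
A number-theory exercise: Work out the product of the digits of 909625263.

0

9×0×9×6×2×5×2×6×3 = 0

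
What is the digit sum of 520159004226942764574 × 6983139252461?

520159004226942764574 × 6983139252461 = 3632342759938191236202715073116614
Sum of its 34 digits: 132.

132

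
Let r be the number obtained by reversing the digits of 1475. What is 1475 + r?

7216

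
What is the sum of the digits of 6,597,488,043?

54

6+5+9+7+4+8+8+0+4+3 = 54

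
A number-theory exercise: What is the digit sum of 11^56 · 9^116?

756

11^56 · 9^116 = 10235792276951009467147265901688220469919147154608816005935564936043579171502377653825040749829355798811522139814218117610566175968396129296671227299620685069343510660801
Sum of its 170 digits: 756.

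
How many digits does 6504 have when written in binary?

6504 in base 2 is 1100101101000, which has 13 digits.

13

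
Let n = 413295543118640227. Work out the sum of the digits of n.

67

4+1+3+2+9+5+5+4+3+1+1+8+6+4+0+2+2+7 = 67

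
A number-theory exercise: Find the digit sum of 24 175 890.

36

2+4+1+7+5+8+9+0 = 36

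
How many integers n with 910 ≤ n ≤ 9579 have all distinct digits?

The integers in [910, 9579] that have all distinct digits: 910, 912, 913, 914, 915, 916, …, 9576, 9578.
4425 qualify.

4425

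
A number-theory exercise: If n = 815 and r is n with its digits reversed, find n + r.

1333

Reverse of 815 is 518.
815 + 518 = 1333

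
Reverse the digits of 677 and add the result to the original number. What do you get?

1453

Reverse of 677 is 776.
677 + 776 = 1453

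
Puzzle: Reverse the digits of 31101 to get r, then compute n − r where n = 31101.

20988

Reverse of 31101 is 10113.
31101 − 10113 = 20988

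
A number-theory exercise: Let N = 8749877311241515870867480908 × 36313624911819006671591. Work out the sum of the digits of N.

267

8749877311241515870867480908 × 36313624911819006671591 = 317739762704859818959244736161902276488299818484628
Sum of its 51 digits: 267.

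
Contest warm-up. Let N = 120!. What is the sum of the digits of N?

783

120! = 6689502913449127057588118054090372586752746333138029810295671352301633557244962989366874165271984981308157637893214090552534408589408121859898481114389650005964960521256960000000000000000000000000000
Sum of its 199 digits: 783.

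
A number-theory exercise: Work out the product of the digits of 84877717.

614656

8×4×8×7×7×7×1×7 = 614656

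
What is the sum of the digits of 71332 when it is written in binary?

7

71332 in base 2 is 10001011010100100.
Digit sum: 1+0+0+0+1+0+1+1+0+1+0+1+0+0+1+0+0 = 7.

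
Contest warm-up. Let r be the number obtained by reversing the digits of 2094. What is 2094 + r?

6996

Reverse of 2094 is 4902.
2094 + 4902 = 6996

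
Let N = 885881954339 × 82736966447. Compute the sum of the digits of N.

885881954339 × 82736966447 = 73295185532148629063533
Sum of its 23 digits: 100.

100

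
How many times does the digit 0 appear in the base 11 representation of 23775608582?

23775608582 in base 11 is A0A07906A0.
The digit 0 appears 4 times.

4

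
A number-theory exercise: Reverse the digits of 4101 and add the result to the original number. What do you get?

5115

Reverse of 4101 is 1014.
4101 + 1014 = 5115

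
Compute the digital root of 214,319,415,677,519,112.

2+1+4+3+1+9+4+1+5+6+7+7+5+1+9+1+1+2 = 69
6+9 = 15
1+5 = 6
(Equivalently, 214,319,415,677,519,112 mod 9 = 6.)

6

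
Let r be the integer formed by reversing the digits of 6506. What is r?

6056

Reversing 6506 gives 6056.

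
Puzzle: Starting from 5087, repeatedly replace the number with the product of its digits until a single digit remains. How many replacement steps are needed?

5087 → 0 (1 step)

1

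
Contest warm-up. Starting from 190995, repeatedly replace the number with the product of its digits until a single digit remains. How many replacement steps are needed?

1

190995 → 0 (1 step)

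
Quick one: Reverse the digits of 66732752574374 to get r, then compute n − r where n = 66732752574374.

19385226850608

Reverse of 66732752574374 is 47347525723766.
66732752574374 − 47347525723766 = 19385226850608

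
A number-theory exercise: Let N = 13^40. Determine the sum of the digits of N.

193

13^40 = 361188648084531445929920877641340156544317601
Sum of its 45 digits: 193.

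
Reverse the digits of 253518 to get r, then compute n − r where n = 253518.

Reverse of 253518 is 815352.
253518 − 815352 = -561834

-561834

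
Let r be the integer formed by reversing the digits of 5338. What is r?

Reversing 5338 gives 8335.

8335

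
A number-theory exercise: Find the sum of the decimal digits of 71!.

71! = 850478588567862317521167644239926010288584608120796235886430763388588680378079017697280000000000000000
Sum of its 102 digits: 423.

423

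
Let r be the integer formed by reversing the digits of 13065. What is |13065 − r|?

Reverse of 13065 is 56031.
|13065 − 56031| = 42966

42966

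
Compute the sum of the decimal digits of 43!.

180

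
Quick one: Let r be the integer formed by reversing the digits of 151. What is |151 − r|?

0

Reverse of 151 is 151.
|151 − 151| = 0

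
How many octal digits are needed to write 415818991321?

13

415818991321 in base 8 is 6032057443331, which has 13 digits.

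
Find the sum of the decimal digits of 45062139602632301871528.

4+5+0+6+2+1+3+9+6+0+2+6+3+2+3+0+1+8+7+1+5+2+8 = 84

84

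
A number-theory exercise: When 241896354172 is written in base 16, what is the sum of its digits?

241896354172 in base 16 is 385225717C.
Digit sum: 3+8+5+2+2+5+7+1+7+12 = 52.

52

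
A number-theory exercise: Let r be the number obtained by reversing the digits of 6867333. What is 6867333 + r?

Reverse of 6867333 is 3337686.
6867333 + 3337686 = 10205019

10205019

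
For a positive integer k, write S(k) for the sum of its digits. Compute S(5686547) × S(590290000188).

S(5686547) = 5+6+8+6+5+4+7 = 41.
S(590290000188) = 5+9+0+2+9+0+0+0+0+1+8+8 = 42.
41 · 42 = 1722.

1722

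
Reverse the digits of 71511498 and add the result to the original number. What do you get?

160923015

Reverse of 71511498 is 89411517.
71511498 + 89411517 = 160923015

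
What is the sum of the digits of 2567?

2+5+6+7 = 20

20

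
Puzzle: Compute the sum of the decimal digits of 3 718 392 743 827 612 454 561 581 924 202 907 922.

160

3+7+1+8+3+9+2+7+4+3+8+2+7+6+1+2+4+5+4+5+6+1+5+8+1+9+2+4+2+0+2+9+0+7+9+2+2 = 160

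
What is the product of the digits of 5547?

700

5×5×4×7 = 700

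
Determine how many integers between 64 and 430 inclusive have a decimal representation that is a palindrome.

The integers in [64, 430] that have a decimal representation that is a palindrome: 66, 77, 88, 99, 101, 111, …, 414, 424.
37 qualify.

37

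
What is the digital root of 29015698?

2+9+0+1+5+6+9+8 = 40
4+0 = 4

4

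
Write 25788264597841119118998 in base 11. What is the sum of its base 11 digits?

118

25788264597841119118998 in base 11 is 353727856A16098271AA80.
Digit sum: 3+5+3+7+2+7+8+5+6+10+1+6+0+9+8+2+7+1+10+10+8+0 = 118.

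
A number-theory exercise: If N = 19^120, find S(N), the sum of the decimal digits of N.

631

19^120 = 2821188561558006050182806325699651325904349317385522184850131166315238114862945518835835570975439814916967715430619167129237431101638511203016746250533601
Sum of its 154 digits: 631.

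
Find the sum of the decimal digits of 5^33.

5^33 = 116415321826934814453125
Sum of its 24 digits: 89.

89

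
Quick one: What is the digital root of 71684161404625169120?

7+1+6+8+4+1+6+1+4+0+4+6+2+5+1+6+9+1+2+0 = 74
7+4 = 11
1+1 = 2

2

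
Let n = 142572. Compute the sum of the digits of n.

21

1+4+2+5+7+2 = 21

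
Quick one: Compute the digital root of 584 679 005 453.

5+8+4+6+7+9+0+0+5+4+5+3 = 56
5+6 = 11
1+1 = 2

2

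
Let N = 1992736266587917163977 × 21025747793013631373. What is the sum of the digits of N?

1992736266587917163977 × 21025747793013631373 = 41898770159269122682296714188916272650421
Sum of its 41 digits: 188.

188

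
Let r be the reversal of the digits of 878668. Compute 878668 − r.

Reverse of 878668 is 866878.
878668 − 866878 = 11790

11790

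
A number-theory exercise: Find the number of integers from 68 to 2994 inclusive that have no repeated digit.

The integers in [68, 2994] that have no repeated digit: 68, 69, 70, 71, 72, 73, …, 2986, 2987.
1685 qualify.

1685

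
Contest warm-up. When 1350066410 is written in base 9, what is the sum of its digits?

1350066410 in base 9 is 3432343848.
Digit sum: 3+4+3+2+3+4+3+8+4+8 = 42.

42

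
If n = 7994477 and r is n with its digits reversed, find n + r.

Reverse of 7994477 is 7744997.
7994477 + 7744997 = 15739474

15739474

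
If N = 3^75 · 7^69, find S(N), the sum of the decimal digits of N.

423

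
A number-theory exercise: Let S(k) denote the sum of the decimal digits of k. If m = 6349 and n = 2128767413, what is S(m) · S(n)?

902

S(6349) = 6+3+4+9 = 22.
S(2128767413) = 2+1+2+8+7+6+7+4+1+3 = 41.
22 · 41 = 902.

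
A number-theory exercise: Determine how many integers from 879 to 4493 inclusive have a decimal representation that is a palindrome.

The integers in [879, 4493] that have a decimal representation that is a palindrome: 888, 898, 909, 919, 929, 939, …, 4334, 4444.
47 qualify.

47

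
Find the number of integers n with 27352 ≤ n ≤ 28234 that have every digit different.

The integers in [27352, 28234] that have every digit different: 27354, 27356, 27358, 27359, 27360, 27361, …, 28196, 28197.
316 qualify.

316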